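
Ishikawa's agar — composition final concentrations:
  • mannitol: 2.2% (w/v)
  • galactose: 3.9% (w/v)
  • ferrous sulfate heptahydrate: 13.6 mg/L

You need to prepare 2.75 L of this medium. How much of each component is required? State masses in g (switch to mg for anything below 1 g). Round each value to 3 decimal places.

Working volume: 2.75 L.
mannitol: 2.2 g per 100 mL × 2750 mL ÷ 100 = 60.500 g
galactose: 3.9% w/v = 39 g/L → 39 × 2.75 L = 107.250 g
ferrous sulfate heptahydrate: 13.6 mg/L × 2.75 L = 37.400 mg

mannitol 60.500 g; galactose 107.250 g; ferrous sulfate heptahydrate 37.400 mg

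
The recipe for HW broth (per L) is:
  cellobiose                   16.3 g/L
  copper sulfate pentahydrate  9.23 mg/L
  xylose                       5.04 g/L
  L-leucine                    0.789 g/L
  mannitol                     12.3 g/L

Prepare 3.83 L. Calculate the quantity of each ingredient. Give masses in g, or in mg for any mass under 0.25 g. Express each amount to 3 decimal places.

Scale factor relative to 1 L: 3.83.
cellobiose: 16.3 g/L × 3.83 L = 62.429 g
copper sulfate pentahydrate: 9.23 mg/L × 3.83 L = 35.351 mg
xylose: 5.04 g/L × 3.83 L = 19.303 g
L-leucine: 0.789 g/L × 3.83 L = 3.022 g
mannitol: 12.3 g/L × 3.83 L = 47.109 g

cellobiose 62.429 g; copper sulfate pentahydrate 35.351 mg; xylose 19.303 g; L-leucine 3.022 g; mannitol 47.109 g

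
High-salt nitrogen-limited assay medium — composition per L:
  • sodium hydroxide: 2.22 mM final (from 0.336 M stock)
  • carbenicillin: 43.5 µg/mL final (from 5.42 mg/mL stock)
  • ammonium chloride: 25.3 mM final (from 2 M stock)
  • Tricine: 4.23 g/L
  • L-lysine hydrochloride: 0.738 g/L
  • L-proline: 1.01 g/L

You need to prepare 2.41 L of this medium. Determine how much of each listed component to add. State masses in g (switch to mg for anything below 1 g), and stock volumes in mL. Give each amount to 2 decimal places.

Scale factor relative to 1 L: 2.41.
sodium hydroxide: dilute stock: 2.22 mM × 2410 mL ÷ 336 mM = 15.92 mL
carbenicillin: dilute stock: 43.5 µg/mL × 2410 mL ÷ 5420 µg/mL = 19.34 mL
ammonium chloride: C1V1 = C2V2 → 25.3 mM × 2410 mL ÷ 2000 mM = 30.49 mL
Tricine: 4.23 g/L × 2.41 L = 10.19 g
L-lysine hydrochloride: 0.738 g/L × 2.41 L = 1.78 g
L-proline: 1.01 g/L × 2.41 L = 2.43 g

sodium hydroxide 15.92 mL; carbenicillin 19.34 mL; ammonium chloride 30.49 mL; Tricine 10.19 g; L-lysine hydrochloride 1.78 g; L-proline 2.43 g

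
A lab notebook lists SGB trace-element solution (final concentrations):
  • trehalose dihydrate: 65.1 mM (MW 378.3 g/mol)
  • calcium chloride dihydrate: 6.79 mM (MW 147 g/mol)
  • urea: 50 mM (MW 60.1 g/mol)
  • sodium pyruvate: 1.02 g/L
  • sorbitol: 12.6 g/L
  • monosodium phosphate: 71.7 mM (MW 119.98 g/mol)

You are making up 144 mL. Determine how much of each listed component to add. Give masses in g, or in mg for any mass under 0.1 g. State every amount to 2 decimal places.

trehalose dihydrate 3.55 g; calcium chloride dihydrate 0.14 g; urea 0.43 g; sodium pyruvate 0.15 g; sorbitol 1.81 g; monosodium phosphate 1.24 g

Target volume = 144 mL = 0.144 L.
trehalose dihydrate: 65.1 mmol/L × 378.3 g/mol × 0.144 L ÷ 1000 = 3.55 g
calcium chloride dihydrate: 6.79 mmol/L × 147 g/mol × 0.144 L ÷ 1000 = 0.14 g
urea: 50 mmol/L × 60.1 g/mol × 0.144 L ÷ 1000 = 0.43 g
sodium pyruvate: 1.02 g/L × 0.144 L = 0.15 g
sorbitol: 12.6 g/L × 0.144 L = 1.81 g
monosodium phosphate: 71.7 mmol/L × 119.98 g/mol × 0.144 L ÷ 1000 = 1.24 g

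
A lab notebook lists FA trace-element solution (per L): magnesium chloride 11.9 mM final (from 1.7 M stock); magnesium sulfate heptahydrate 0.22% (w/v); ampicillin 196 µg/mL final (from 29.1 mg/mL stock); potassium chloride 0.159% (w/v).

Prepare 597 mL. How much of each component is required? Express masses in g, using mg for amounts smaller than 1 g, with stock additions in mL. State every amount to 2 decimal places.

magnesium chloride 4.18 mL; magnesium sulfate heptahydrate 1.31 g; ampicillin 4.02 mL; potassium chloride 949.23 mg

Scale factor relative to 1 L: 0.597.
magnesium chloride: dilute stock: 11.9 mM × 597 mL ÷ 1700 mM = 4.18 mL
magnesium sulfate heptahydrate: 0.22 g per 100 mL × 597 mL ÷ 100 = 1.31 g
ampicillin: C1V1 = C2V2 → 196 µg/mL × 597 mL ÷ 29100 µg/mL = 4.02 mL
potassium chloride: 0.159 g per 100 mL × 597 mL ÷ 100 = 0.94923 g = 949.23 mg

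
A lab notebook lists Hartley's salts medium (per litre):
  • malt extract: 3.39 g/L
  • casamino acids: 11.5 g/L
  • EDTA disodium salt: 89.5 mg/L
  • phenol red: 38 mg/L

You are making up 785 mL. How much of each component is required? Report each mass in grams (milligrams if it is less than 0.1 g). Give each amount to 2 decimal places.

malt extract 2.66 g; casamino acids 9.03 g; EDTA disodium salt 70.26 mg; phenol red 29.83 mg

Working volume: 785 mL = 0.785 L.
malt extract: 3.39 g/L × 0.785 L = 2.66 g
casamino acids: 11.5 g/L × 0.785 L = 9.03 g
EDTA disodium salt: 89.5 mg/L × 0.785 L = 70.26 mg
phenol red: 38 mg/L × 0.785 L = 29.83 mg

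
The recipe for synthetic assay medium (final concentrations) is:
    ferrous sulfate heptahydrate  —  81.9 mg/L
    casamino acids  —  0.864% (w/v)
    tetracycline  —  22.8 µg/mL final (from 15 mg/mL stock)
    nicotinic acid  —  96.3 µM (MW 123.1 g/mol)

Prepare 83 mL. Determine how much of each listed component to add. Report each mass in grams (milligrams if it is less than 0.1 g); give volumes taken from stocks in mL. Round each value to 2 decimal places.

ferrous sulfate heptahydrate 6.80 mg; casamino acids 0.72 g; tetracycline 0.13 mL; nicotinic acid 0.98 mg

Scale factor relative to 1 L: 0.083.
ferrous sulfate heptahydrate: 81.9 mg/L × 0.083 L = 6.80 mg
casamino acids: 0.864 g per 100 mL × 83 mL ÷ 100 = 0.72 g
tetracycline: C1V1 = C2V2 → 22.8 µg/mL × 83 mL ÷ 15000 µg/mL = 0.13 mL
nicotinic acid: 96.3 µmol/L × 123.1 g/mol × 0.083 L ÷ 1000 = 0.98 mg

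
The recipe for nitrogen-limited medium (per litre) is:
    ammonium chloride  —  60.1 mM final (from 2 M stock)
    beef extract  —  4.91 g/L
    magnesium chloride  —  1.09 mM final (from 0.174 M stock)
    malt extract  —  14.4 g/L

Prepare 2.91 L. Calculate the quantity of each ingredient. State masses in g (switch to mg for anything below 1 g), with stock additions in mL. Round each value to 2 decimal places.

Working volume: 2.91 L.
ammonium chloride: dilute stock: 60.1 mM × 2910 mL ÷ 2000 mM = 87.45 mL
beef extract: 4.91 g/L × 2.91 L = 14.29 g
magnesium chloride: V = C2·V2/C1 = 1.09 mM × 2910 mL ÷ 174 mM = 18.23 mL
malt extract: 14.4 g/L × 2.91 L = 41.90 g

ammonium chloride 87.45 mL; beef extract 14.29 g; magnesium chloride 18.23 mL; malt extract 41.90 g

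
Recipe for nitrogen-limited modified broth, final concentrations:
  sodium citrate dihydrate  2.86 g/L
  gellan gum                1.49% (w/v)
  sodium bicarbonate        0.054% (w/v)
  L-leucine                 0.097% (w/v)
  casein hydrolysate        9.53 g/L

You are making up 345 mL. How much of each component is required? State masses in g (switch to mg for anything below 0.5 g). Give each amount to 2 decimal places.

Scale factor relative to 1 L: 0.345.
sodium citrate dihydrate: 2.86 g/L × 0.345 L = 0.99 g
gellan gum: 1.49% w/v = 14.9 g/L → 14.9 × 0.345 L = 5.14 g
sodium bicarbonate: 0.054% w/v = 0.54 g/L → 0.54 × 0.345 L = 0.1863 g = 186.30 mg
L-leucine: 0.097 g per 100 mL × 345 mL ÷ 100 = 0.33465 g = 334.65 mg
casein hydrolysate: 9.53 g/L × 0.345 L = 3.29 g

sodium citrate dihydrate 0.99 g; gellan gum 5.14 g; sodium bicarbonate 186.30 mg; L-leucine 334.65 mg; casein hydrolysate 3.29 g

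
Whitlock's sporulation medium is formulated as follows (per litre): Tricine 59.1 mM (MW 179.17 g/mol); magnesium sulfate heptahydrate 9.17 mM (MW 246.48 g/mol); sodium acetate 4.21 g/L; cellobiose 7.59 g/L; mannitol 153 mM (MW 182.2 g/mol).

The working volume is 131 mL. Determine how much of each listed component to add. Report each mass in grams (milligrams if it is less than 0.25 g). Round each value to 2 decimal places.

Working volume: 131 mL = 0.131 L.
Tricine: 59.1 mmol/L × 179.17 g/mol × 0.131 L ÷ 1000 = 1.39 g
magnesium sulfate heptahydrate: 9.17 mmol/L × 246.48 g/mol × 0.131 L ÷ 1000 = 0.30 g
sodium acetate: 4.21 g/L × 0.131 L = 0.55 g
cellobiose: 7.59 g/L × 0.131 L = 0.99 g
mannitol: 153 mmol/L × 182.2 g/mol × 0.131 L ÷ 1000 = 3.65 g

Tricine 1.39 g; magnesium sulfate heptahydrate 0.30 g; sodium acetate 0.55 g; cellobiose 0.99 g; mannitol 3.65 g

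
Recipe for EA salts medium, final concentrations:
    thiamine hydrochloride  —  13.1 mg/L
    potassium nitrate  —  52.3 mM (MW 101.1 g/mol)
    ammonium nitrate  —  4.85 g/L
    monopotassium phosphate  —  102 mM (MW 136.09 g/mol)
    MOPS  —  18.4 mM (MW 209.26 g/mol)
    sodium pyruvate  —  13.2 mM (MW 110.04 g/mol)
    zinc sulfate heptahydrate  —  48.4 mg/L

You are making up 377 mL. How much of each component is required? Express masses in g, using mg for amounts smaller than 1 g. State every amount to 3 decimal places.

Target volume = 377 mL = 0.377 L.
thiamine hydrochloride: 13.1 mg/L × 0.377 L = 4.939 mg
potassium nitrate: 52.3 mmol/L × 101.1 g/mol × 0.377 L ÷ 1000 = 1.993 g
ammonium nitrate: 4.85 g/L × 0.377 L = 1.828 g
monopotassium phosphate: 102 mmol/L × 136.09 g/mol × 0.377 L ÷ 1000 = 5.233 g
MOPS: 18.4 mmol/L × 209.26 g/mol × 0.377 L ÷ 1000 = 1.452 g
sodium pyruvate: 13.2 mmol/L × 110.04 mg/mmol × 0.377 L = 547.603 mg
zinc sulfate heptahydrate: 48.4 mg/L × 0.377 L = 18.247 mg

thiamine hydrochloride 4.939 mg; potassium nitrate 1.993 g; ammonium nitrate 1.828 g; monopotassium phosphate 5.233 g; MOPS 1.452 g; sodium pyruvate 547.603 mg; zinc sulfate heptahydrate 18.247 mg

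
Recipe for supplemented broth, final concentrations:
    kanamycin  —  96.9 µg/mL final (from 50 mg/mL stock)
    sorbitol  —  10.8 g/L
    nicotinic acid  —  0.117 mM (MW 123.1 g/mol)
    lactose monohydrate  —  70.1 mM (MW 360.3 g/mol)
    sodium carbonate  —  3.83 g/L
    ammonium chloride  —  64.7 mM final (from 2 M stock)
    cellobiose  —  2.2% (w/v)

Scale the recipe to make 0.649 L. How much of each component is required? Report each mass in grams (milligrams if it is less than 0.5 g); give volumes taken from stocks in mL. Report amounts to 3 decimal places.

kanamycin 1.258 mL; sorbitol 7.009 g; nicotinic acid 9.347 mg; lactose monohydrate 16.392 g; sodium carbonate 2.486 g; ammonium chloride 20.995 mL; cellobiose 14.278 g

Working volume: 0.649 L.
kanamycin: C1V1 = C2V2 → 96.9 µg/mL × 649 mL ÷ 50000 µg/mL = 1.258 mL
sorbitol: 10.8 g/L × 0.649 L = 7.009 g
nicotinic acid: 0.117 mmol/L × 123.1 mg/mmol × 0.649 L = 9.347 mg
lactose monohydrate: 70.1 mmol/L × 360.3 g/mol × 0.649 L ÷ 1000 = 16.392 g
sodium carbonate: 3.83 g/L × 0.649 L = 2.486 g
ammonium chloride: V = C2·V2/C1 = 64.7 mM × 649 mL ÷ 2000 mM = 20.995 mL
cellobiose: 2.2 g per 100 mL × 649 mL ÷ 100 = 14.278 g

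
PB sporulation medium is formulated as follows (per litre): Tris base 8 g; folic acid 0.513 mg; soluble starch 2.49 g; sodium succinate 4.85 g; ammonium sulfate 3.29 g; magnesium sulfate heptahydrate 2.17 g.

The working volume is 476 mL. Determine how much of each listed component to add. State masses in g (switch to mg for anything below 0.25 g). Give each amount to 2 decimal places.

Tris base 3.81 g; folic acid 0.24 mg; soluble starch 1.19 g; sodium succinate 2.31 g; ammonium sulfate 1.57 g; magnesium sulfate heptahydrate 1.03 g

Ratio of target to recipe volume: 476 / 1000 = 0.476.
Tris base: 8 g × (476 mL / 1000 mL) = 3.81 g
folic acid: 0.513 mg × (476 mL / 1000 mL) = 0.24 mg
soluble starch: 2.49 g × (476 mL / 1000 mL) = 1.19 g
sodium succinate: 4.85 g × (476 mL / 1000 mL) = 2.31 g
ammonium sulfate: 3.29 g × (476 mL / 1000 mL) = 1.57 g
magnesium sulfate heptahydrate: 2.17 g × (476 mL / 1000 mL) = 1.03 g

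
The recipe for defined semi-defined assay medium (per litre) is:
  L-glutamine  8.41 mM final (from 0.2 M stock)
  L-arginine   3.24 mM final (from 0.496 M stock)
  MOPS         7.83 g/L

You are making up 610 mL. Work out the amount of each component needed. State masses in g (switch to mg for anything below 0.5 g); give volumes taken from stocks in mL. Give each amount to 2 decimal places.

L-glutamine 25.65 mL; L-arginine 3.98 mL; MOPS 4.78 g

Scale factor relative to 1 L: 0.61.
L-glutamine: C1V1 = C2V2 → 8.41 mM × 610 mL ÷ 200 mM = 25.65 mL
L-arginine: V = C2·V2/C1 = 3.24 mM × 610 mL ÷ 496 mM = 3.98 mL
MOPS: 7.83 g/L × 0.61 L = 4.78 g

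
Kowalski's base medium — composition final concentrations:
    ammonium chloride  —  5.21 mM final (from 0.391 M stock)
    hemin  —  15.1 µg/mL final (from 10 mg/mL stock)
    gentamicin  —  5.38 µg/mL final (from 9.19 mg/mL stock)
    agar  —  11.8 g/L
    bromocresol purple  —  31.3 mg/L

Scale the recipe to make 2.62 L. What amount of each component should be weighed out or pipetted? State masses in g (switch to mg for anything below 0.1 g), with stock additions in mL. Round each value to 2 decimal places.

Scale factor relative to 1 L: 2.62.
ammonium chloride: C1V1 = C2V2 → 5.21 mM × 2620 mL ÷ 391 mM = 34.91 mL
hemin: dilute stock: 15.1 µg/mL × 2620 mL ÷ 10000 µg/mL = 3.96 mL
gentamicin: dilute stock: 5.38 µg/mL × 2620 mL ÷ 9190 µg/mL = 1.53 mL
agar: 11.8 g/L × 2.62 L = 30.92 g
bromocresol purple: 31.3 mg/L × 2.62 L = 82.01 mg

ammonium chloride 34.91 mL; hemin 3.96 mL; gentamicin 1.53 mL; agar 30.92 g; bromocresol purple 82.01 mg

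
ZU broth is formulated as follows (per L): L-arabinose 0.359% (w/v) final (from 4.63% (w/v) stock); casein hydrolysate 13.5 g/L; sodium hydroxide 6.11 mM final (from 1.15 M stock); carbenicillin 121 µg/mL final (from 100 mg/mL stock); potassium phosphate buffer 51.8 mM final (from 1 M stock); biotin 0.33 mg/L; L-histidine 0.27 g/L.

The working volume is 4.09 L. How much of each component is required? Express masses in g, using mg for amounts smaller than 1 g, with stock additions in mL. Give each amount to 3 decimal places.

Scale factor relative to 1 L: 4.09.
L-arabinose: dilute stock: 0.359% ÷ 4.63% × 4090 mL = 317.130 mL
casein hydrolysate: 13.5 g/L × 4.09 L = 55.215 g
sodium hydroxide: C1V1 = C2V2 → 6.11 mM × 4090 mL ÷ 1150 mM = 21.730 mL
carbenicillin: C1V1 = C2V2 → 121 µg/mL × 4090 mL ÷ 100000 µg/mL = 4.949 mL
potassium phosphate buffer: dilute stock: 51.8 mM × 4090 mL ÷ 1000 mM = 211.862 mL
biotin: 0.33 mg/L × 4.09 L = 1.350 mg
L-histidine: 0.27 g/L × 4.09 L = 1.104 g

L-arabinose 317.130 mL; casein hydrolysate 55.215 g; sodium hydroxide 21.730 mL; carbenicillin 4.949 mL; potassium phosphate buffer 211.862 mL; biotin 1.350 mg; L-histidine 1.104 g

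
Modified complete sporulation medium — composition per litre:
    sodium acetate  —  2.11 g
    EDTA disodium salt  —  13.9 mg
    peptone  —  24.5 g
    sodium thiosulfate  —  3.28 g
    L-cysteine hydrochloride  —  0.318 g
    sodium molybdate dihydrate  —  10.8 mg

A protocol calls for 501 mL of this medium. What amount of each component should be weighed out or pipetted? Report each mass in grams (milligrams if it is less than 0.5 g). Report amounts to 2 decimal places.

sodium acetate 1.06 g; EDTA disodium salt 6.96 mg; peptone 12.27 g; sodium thiosulfate 1.64 g; L-cysteine hydrochloride 159.32 mg; sodium molybdate dihydrate 5.41 mg

Scale factor = 501 mL / 1000 mL = 0.501.
sodium acetate: 2.11 g × (501 mL / 1000 mL) = 1.06 g
EDTA disodium salt: 13.9 mg × (501 mL / 1000 mL) = 6.96 mg
peptone: 24.5 g × (501 mL / 1000 mL) = 12.27 g
sodium thiosulfate: 3.28 g × (501 mL / 1000 mL) = 1.64 g
L-cysteine hydrochloride: 0.318 g × (501 mL / 1000 mL) = 0.159318 g = 159.32 mg
sodium molybdate dihydrate: 10.8 mg × (501 mL / 1000 mL) = 5.41 mg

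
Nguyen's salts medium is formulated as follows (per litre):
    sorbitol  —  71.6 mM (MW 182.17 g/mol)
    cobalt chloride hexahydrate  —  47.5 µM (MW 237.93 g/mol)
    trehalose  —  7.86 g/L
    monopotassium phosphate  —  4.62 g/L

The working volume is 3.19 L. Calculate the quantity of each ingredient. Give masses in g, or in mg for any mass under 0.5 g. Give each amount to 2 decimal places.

Scale factor relative to 1 L: 3.19.
sorbitol: 71.6 mmol/L × 182.17 g/mol × 3.19 L ÷ 1000 = 41.61 g
cobalt chloride hexahydrate: 47.5 µmol/L × 237.93 g/mol × 3.19 L ÷ 1000 = 36.05 mg
trehalose: 7.86 g/L × 3.19 L = 25.07 g
monopotassium phosphate: 4.62 g/L × 3.19 L = 14.74 g

sorbitol 41.61 g; cobalt chloride hexahydrate 36.05 mg; trehalose 25.07 g; monopotassium phosphate 14.74 g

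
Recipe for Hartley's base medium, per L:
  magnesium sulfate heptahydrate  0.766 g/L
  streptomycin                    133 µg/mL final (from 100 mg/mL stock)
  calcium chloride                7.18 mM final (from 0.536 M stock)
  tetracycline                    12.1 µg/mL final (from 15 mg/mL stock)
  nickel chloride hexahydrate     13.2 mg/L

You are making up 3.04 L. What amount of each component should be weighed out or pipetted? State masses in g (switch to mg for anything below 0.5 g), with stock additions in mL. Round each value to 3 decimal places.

magnesium sulfate heptahydrate 2.329 g; streptomycin 4.043 mL; calcium chloride 40.722 mL; tetracycline 2.452 mL; nickel chloride hexahydrate 40.128 mg

Working volume: 3.04 L.
magnesium sulfate heptahydrate: 0.766 g/L × 3.04 L = 2.329 g
streptomycin: V = C2·V2/C1 = 133 µg/mL × 3040 mL ÷ 100000 µg/mL = 4.043 mL
calcium chloride: dilute stock: 7.18 mM × 3040 mL ÷ 536 mM = 40.722 mL
tetracycline: V = C2·V2/C1 = 12.1 µg/mL × 3040 mL ÷ 15000 µg/mL = 2.452 mL
nickel chloride hexahydrate: 13.2 mg/L × 3.04 L = 40.128 mg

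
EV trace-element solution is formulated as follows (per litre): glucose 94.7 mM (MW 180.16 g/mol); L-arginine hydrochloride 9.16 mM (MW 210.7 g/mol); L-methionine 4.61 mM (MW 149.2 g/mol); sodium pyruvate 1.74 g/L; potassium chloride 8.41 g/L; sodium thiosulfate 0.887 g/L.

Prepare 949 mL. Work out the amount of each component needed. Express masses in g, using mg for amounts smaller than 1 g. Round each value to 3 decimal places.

Working volume: 949 mL = 0.949 L.
glucose: 94.7 mmol/L × 180.16 g/mol × 0.949 L ÷ 1000 = 16.191 g
L-arginine hydrochloride: 9.16 mmol/L × 210.7 g/mol × 0.949 L ÷ 1000 = 1.832 g
L-methionine: 4.61 mmol/L × 149.2 mg/mmol × 0.949 L = 652.734 mg
sodium pyruvate: 1.74 g/L × 0.949 L = 1.651 g
potassium chloride: 8.41 g/L × 0.949 L = 7.981 g
sodium thiosulfate: 0.887 g/L × 0.949 L = 0.841763 g = 841.763 mg

glucose 16.191 g; L-arginine hydrochloride 1.832 g; L-methionine 652.734 mg; sodium pyruvate 1.651 g; potassium chloride 7.981 g; sodium thiosulfate 841.763 mg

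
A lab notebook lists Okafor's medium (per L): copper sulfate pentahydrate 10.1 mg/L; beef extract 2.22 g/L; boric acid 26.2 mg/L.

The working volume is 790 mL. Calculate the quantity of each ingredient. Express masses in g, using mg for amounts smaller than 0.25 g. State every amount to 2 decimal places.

copper sulfate pentahydrate 7.98 mg; beef extract 1.75 g; boric acid 20.70 mg

Scale factor relative to 1 L: 0.79.
copper sulfate pentahydrate: 10.1 mg/L × 0.79 L = 7.98 mg
beef extract: 2.22 g/L × 0.79 L = 1.75 g
boric acid: 26.2 mg/L × 0.79 L = 20.70 mg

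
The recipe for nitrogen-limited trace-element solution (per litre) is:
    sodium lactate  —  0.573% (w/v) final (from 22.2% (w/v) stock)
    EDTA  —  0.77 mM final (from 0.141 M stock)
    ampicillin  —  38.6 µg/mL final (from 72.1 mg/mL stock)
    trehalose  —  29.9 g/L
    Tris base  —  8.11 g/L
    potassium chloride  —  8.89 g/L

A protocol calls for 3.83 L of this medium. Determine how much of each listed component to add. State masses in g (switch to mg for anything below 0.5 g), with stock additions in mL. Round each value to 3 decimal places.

Scale factor relative to 1 L: 3.83.
sodium lactate: dilute stock: 0.573% ÷ 22.2% × 3830 mL = 98.855 mL
EDTA: dilute stock: 0.77 mM × 3830 mL ÷ 141 mM = 20.916 mL
ampicillin: V = C2·V2/C1 = 38.6 µg/mL × 3830 mL ÷ 72100 µg/mL = 2.050 mL
trehalose: 29.9 g/L × 3.83 L = 114.517 g
Tris base: 8.11 g/L × 3.83 L = 31.061 g
potassium chloride: 8.89 g/L × 3.83 L = 34.049 g

sodium lactate 98.855 mL; EDTA 20.916 mL; ampicillin 2.050 mL; trehalose 114.517 g; Tris base 31.061 g; potassium chloride 34.049 g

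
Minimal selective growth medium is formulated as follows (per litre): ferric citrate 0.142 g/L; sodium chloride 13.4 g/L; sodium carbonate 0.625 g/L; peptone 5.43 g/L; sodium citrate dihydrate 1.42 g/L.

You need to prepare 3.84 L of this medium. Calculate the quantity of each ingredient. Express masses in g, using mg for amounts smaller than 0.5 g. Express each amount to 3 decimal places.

Working volume: 3.84 L.
ferric citrate: 0.142 g/L × 3.84 L = 0.545 g
sodium chloride: 13.4 g/L × 3.84 L = 51.456 g
sodium carbonate: 0.625 g/L × 3.84 L = 2.400 g
peptone: 5.43 g/L × 3.84 L = 20.851 g
sodium citrate dihydrate: 1.42 g/L × 3.84 L = 5.453 g

ferric citrate 0.545 g; sodium chloride 51.456 g; sodium carbonate 2.400 g; peptone 20.851 g; sodium citrate dihydrate 5.453 g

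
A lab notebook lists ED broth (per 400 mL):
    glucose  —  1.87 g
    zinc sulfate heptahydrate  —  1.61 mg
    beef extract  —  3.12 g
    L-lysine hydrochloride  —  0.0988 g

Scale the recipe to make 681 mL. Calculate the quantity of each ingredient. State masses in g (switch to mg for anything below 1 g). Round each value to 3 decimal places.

glucose 3.184 g; zinc sulfate heptahydrate 2.741 mg; beef extract 5.312 g; L-lysine hydrochloride 168.207 mg

Ratio of target to recipe volume: 681 / 400 = 1.7025.
glucose: 1.87 g × (681 mL / 400 mL) = 3.184 g
zinc sulfate heptahydrate: 1.61 mg × (681 mL / 400 mL) = 2.741 mg
beef extract: 3.12 g × (681 mL / 400 mL) = 5.312 g
L-lysine hydrochloride: 0.0988 g × (681 mL / 400 mL) = 0.168207 g = 168.207 mg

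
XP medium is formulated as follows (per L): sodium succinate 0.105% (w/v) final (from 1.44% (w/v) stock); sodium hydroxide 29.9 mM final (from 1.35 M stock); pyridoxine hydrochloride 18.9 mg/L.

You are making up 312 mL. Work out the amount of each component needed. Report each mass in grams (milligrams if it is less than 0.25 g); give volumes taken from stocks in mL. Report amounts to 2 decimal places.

Working volume: 312 mL = 0.312 L.
sodium succinate: C1V1 = C2V2 → 0.105% ÷ 1.44% × 312 mL = 22.75 mL
sodium hydroxide: V = C2·V2/C1 = 29.9 mM × 312 mL ÷ 1350 mM = 6.91 mL
pyridoxine hydrochloride: 18.9 mg/L × 0.312 L = 5.90 mg

sodium succinate 22.75 mL; sodium hydroxide 6.91 mL; pyridoxine hydrochloride 5.90 mg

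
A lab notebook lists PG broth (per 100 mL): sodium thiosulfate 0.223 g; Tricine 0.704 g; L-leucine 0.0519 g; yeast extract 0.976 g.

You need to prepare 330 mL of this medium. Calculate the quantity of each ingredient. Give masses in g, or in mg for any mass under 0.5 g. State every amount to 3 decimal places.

sodium thiosulfate 0.736 g; Tricine 2.323 g; L-leucine 171.270 mg; yeast extract 3.221 g

Ratio of target to recipe volume: 330 / 100 = 3.3.
sodium thiosulfate: 0.223 g × (330 mL / 100 mL) = 0.736 g
Tricine: 0.704 g × (330 mL / 100 mL) = 2.323 g
L-leucine: 0.0519 g × (330 mL / 100 mL) = 0.17127 g = 171.270 mg
yeast extract: 0.976 g × (330 mL / 100 mL) = 3.221 g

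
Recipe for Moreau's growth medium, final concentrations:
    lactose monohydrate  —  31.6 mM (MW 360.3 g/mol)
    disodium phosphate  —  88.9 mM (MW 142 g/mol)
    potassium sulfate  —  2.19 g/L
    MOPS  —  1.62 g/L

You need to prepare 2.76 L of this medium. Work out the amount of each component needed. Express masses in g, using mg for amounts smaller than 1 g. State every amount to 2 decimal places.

Working volume: 2.76 L.
lactose monohydrate: 31.6 mmol/L × 360.3 g/mol × 2.76 L ÷ 1000 = 31.42 g
disodium phosphate: 88.9 mmol/L × 142 g/mol × 2.76 L ÷ 1000 = 34.84 g
potassium sulfate: 2.19 g/L × 2.76 L = 6.04 g
MOPS: 1.62 g/L × 2.76 L = 4.47 g

lactose monohydrate 31.42 g; disodium phosphate 34.84 g; potassium sulfate 6.04 g; MOPS 4.47 g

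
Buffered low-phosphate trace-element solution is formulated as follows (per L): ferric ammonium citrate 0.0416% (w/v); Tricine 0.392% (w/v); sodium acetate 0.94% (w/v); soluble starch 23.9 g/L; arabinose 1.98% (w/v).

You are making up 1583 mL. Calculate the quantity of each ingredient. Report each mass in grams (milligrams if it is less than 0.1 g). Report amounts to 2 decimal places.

ferric ammonium citrate 0.66 g; Tricine 6.21 g; sodium acetate 14.88 g; soluble starch 37.83 g; arabinose 31.34 g

Target volume = 1583 mL = 1.583 L.
ferric ammonium citrate: 0.0416% w/v = 0.416 g/L → 0.416 × 1.583 L = 0.66 g
Tricine: 0.392 g per 100 mL × 1583 mL ÷ 100 = 6.21 g
sodium acetate: 0.94 g per 100 mL × 1583 mL ÷ 100 = 14.88 g
soluble starch: 23.9 g/L × 1.583 L = 37.83 g
arabinose: 1.98 g per 100 mL × 1583 mL ÷ 100 = 31.34 g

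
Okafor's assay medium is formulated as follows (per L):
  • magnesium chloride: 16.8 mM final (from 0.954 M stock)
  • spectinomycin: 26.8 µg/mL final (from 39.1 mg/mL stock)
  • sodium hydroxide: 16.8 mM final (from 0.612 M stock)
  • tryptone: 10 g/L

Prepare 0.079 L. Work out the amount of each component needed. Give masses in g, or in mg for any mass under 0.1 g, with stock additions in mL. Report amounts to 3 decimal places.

Scale factor relative to 1 L: 0.079.
magnesium chloride: V = C2·V2/C1 = 16.8 mM × 79 mL ÷ 954 mM = 1.391 mL
spectinomycin: C1V1 = C2V2 → 26.8 µg/mL × 79 mL ÷ 39100 µg/mL = 0.054 mL
sodium hydroxide: dilute stock: 16.8 mM × 79 mL ÷ 612 mM = 2.169 mL
tryptone: 10 g/L × 0.079 L = 0.790 g

magnesium chloride 1.391 mL; spectinomycin 0.054 mL; sodium hydroxide 2.169 mL; tryptone 0.790 g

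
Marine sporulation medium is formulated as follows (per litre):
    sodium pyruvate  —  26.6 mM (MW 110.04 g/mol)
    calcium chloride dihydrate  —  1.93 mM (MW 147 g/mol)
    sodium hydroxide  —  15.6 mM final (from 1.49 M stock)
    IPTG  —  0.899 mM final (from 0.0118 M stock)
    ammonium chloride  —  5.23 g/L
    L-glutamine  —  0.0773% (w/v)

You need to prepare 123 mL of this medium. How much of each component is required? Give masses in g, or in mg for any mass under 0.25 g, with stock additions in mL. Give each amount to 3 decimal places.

Working volume: 123 mL = 0.123 L.
sodium pyruvate: 26.6 mmol/L × 110.04 g/mol × 0.123 L ÷ 1000 = 0.360 g
calcium chloride dihydrate: 1.93 mmol/L × 147 mg/mmol × 0.123 L = 34.896 mg
sodium hydroxide: V = C2·V2/C1 = 15.6 mM × 123 mL ÷ 1490 mM = 1.288 mL
IPTG: C1V1 = C2V2 → 0.899 mM × 123 mL ÷ 11.8 mM = 9.371 mL
ammonium chloride: 5.23 g/L × 0.123 L = 0.643 g
L-glutamine: 0.0773 g per 100 mL × 123 mL ÷ 100 = 0.095079 g = 95.079 mg

sodium pyruvate 0.360 g; calcium chloride dihydrate 34.896 mg; sodium hydroxide 1.288 mL; IPTG 9.371 mL; ammonium chloride 0.643 g; L-glutamine 95.079 mg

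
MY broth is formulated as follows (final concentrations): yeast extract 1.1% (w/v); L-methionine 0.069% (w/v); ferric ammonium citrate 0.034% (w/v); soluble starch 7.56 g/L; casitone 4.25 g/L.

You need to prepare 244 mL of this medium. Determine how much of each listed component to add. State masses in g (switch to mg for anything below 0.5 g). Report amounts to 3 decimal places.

yeast extract 2.684 g; L-methionine 168.360 mg; ferric ammonium citrate 82.960 mg; soluble starch 1.845 g; casitone 1.037 g

Scale factor relative to 1 L: 0.244.
yeast extract: 1.1% w/v = 11 g/L → 11 × 0.244 L = 2.684 g
L-methionine: 0.069 g per 100 mL × 244 mL ÷ 100 = 0.16836 g = 168.360 mg
ferric ammonium citrate: 0.034% w/v = 0.34 g/L → 0.34 × 0.244 L = 0.08296 g = 82.960 mg
soluble starch: 7.56 g/L × 0.244 L = 1.845 g
casitone: 4.25 g/L × 0.244 L = 1.037 g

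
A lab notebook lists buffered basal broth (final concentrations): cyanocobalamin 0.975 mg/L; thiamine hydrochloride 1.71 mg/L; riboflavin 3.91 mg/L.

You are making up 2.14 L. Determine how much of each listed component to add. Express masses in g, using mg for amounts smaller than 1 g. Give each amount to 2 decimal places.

cyanocobalamin 2.09 mg; thiamine hydrochloride 3.66 mg; riboflavin 8.37 mg

Working volume: 2.14 L.
cyanocobalamin: 0.975 mg/L × 2.14 L = 2.09 mg
thiamine hydrochloride: 1.71 mg/L × 2.14 L = 3.66 mg
riboflavin: 3.91 mg/L × 2.14 L = 8.37 mg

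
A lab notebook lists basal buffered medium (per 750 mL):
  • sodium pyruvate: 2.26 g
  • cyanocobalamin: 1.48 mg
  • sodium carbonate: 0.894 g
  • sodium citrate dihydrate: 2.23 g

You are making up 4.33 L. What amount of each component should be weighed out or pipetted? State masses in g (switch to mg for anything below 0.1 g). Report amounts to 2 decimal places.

Scale factor = 4330 mL / 750 mL = 5.77333.
sodium pyruvate: 2.26 g × (4330 mL / 750 mL) = 13.05 g
cyanocobalamin: 1.48 mg × (4330 mL / 750 mL) = 8.54 mg
sodium carbonate: 0.894 g × (4330 mL / 750 mL) = 5.16 g
sodium citrate dihydrate: 2.23 g × (4330 mL / 750 mL) = 12.87 g

sodium pyruvate 13.05 g; cyanocobalamin 8.54 mg; sodium carbonate 5.16 g; sodium citrate dihydrate 12.87 g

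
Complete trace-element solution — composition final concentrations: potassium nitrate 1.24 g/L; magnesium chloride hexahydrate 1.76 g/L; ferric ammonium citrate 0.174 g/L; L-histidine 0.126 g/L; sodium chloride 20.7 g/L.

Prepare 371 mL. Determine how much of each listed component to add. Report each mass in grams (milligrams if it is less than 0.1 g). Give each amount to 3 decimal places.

Target volume = 371 mL = 0.371 L.
potassium nitrate: 1.24 g/L × 0.371 L = 0.460 g
magnesium chloride hexahydrate: 1.76 g/L × 0.371 L = 0.653 g
ferric ammonium citrate: 0.174 g/L × 0.371 L = 0.064554 g = 64.554 mg
L-histidine: 0.126 g/L × 0.371 L = 0.046746 g = 46.746 mg
sodium chloride: 20.7 g/L × 0.371 L = 7.680 g

potassium nitrate 0.460 g; magnesium chloride hexahydrate 0.653 g; ferric ammonium citrate 64.554 mg; L-histidine 46.746 mg; sodium chloride 7.680 g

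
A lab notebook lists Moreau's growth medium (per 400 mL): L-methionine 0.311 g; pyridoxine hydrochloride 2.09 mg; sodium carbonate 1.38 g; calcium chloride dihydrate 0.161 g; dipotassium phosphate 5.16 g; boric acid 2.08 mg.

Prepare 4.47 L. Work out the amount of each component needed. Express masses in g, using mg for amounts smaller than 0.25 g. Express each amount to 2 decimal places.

Ratio of target to recipe volume: 4470 / 400 = 11.175.
L-methionine: 0.311 g × (4470 mL / 400 mL) = 3.48 g
pyridoxine hydrochloride: 2.09 mg × (4470 mL / 400 mL) = 23.36 mg
sodium carbonate: 1.38 g × (4470 mL / 400 mL) = 15.42 g
calcium chloride dihydrate: 0.161 g × (4470 mL / 400 mL) = 1.80 g
dipotassium phosphate: 5.16 g × (4470 mL / 400 mL) = 57.66 g
boric acid: 2.08 mg × (4470 mL / 400 mL) = 23.24 mg

L-methionine 3.48 g; pyridoxine hydrochloride 23.36 mg; sodium carbonate 15.42 g; calcium chloride dihydrate 1.80 g; dipotassium phosphate 57.66 g; boric acid 23.24 mg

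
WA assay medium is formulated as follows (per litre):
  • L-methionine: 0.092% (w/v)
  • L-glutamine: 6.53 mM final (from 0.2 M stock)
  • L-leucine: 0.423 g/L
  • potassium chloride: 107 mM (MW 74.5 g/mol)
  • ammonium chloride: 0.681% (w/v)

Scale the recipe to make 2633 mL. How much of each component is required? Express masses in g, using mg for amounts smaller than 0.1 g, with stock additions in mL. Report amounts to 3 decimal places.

L-methionine 2.422 g; L-glutamine 85.967 mL; L-leucine 1.114 g; potassium chloride 20.989 g; ammonium chloride 17.931 g

Scale factor relative to 1 L: 2.633.
L-methionine: 0.092% w/v = 0.92 g/L → 0.92 × 2.633 L = 2.422 g
L-glutamine: dilute stock: 6.53 mM × 2633 mL ÷ 200 mM = 85.967 mL
L-leucine: 0.423 g/L × 2.633 L = 1.114 g
potassium chloride: 107 mmol/L × 74.5 g/mol × 2.633 L ÷ 1000 = 20.989 g
ammonium chloride: 0.681 g per 100 mL × 2633 mL ÷ 100 = 17.931 g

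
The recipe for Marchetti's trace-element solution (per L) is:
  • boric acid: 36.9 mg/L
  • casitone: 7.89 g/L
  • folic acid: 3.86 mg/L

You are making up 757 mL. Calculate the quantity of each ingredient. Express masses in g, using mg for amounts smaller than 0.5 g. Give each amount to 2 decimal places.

Target volume = 757 mL = 0.757 L.
boric acid: 36.9 mg/L × 0.757 L = 27.93 mg
casitone: 7.89 g/L × 0.757 L = 5.97 g
folic acid: 3.86 mg/L × 0.757 L = 2.92 mg

boric acid 27.93 mg; casitone 5.97 g; folic acid 2.92 mg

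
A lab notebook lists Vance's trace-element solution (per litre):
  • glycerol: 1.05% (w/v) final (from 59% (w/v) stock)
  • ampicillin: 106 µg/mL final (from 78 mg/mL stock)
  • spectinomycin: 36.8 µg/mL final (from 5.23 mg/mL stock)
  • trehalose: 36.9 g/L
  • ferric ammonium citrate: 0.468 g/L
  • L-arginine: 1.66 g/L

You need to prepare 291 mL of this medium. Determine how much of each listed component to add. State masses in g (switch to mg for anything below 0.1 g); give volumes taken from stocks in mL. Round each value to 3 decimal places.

glycerol 5.179 mL; ampicillin 0.395 mL; spectinomycin 2.048 mL; trehalose 10.738 g; ferric ammonium citrate 0.136 g; L-arginine 0.483 g

Target volume = 291 mL = 0.291 L.
glycerol: dilute stock: 1.05% ÷ 59% × 291 mL = 5.179 mL
ampicillin: V = C2·V2/C1 = 106 µg/mL × 291 mL ÷ 78000 µg/mL = 0.395 mL
spectinomycin: C1V1 = C2V2 → 36.8 µg/mL × 291 mL ÷ 5230 µg/mL = 2.048 mL
trehalose: 36.9 g/L × 0.291 L = 10.738 g
ferric ammonium citrate: 0.468 g/L × 0.291 L = 0.136 g
L-arginine: 1.66 g/L × 0.291 L = 0.483 g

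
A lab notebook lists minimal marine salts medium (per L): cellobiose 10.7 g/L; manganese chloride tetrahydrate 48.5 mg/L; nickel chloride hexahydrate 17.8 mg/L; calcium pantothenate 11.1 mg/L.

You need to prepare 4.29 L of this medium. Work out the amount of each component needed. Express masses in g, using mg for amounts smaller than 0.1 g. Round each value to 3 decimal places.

Working volume: 4.29 L.
cellobiose: 10.7 g/L × 4.29 L = 45.903 g
manganese chloride tetrahydrate: 48.5 mg/L × 4.29 L = 208.065 mg = 0.208 g
nickel chloride hexahydrate: 17.8 mg/L × 4.29 L = 76.362 mg
calcium pantothenate: 11.1 mg/L × 4.29 L = 47.619 mg

cellobiose 45.903 g; manganese chloride tetrahydrate 0.208 g; nickel chloride hexahydrate 76.362 mg; calcium pantothenate 47.619 mg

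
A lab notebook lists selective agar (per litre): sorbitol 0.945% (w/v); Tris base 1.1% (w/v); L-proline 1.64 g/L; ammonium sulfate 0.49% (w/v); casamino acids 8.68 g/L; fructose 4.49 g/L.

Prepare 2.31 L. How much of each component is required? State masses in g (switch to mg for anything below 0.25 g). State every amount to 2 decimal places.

sorbitol 21.83 g; Tris base 25.41 g; L-proline 3.79 g; ammonium sulfate 11.32 g; casamino acids 20.05 g; fructose 10.37 g

Working volume: 2.31 L.
sorbitol: 0.945 g per 100 mL × 2310 mL ÷ 100 = 21.83 g
Tris base: 1.1 g per 100 mL × 2310 mL ÷ 100 = 25.41 g
L-proline: 1.64 g/L × 2.31 L = 3.79 g
ammonium sulfate: 0.49 g per 100 mL × 2310 mL ÷ 100 = 11.32 g
casamino acids: 8.68 g/L × 2.31 L = 20.05 g
fructose: 4.49 g/L × 2.31 L = 10.37 g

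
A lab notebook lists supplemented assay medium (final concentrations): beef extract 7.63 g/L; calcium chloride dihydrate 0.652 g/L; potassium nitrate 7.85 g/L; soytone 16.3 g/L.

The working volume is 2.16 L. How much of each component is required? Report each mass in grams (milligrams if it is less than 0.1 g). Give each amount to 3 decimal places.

beef extract 16.481 g; calcium chloride dihydrate 1.408 g; potassium nitrate 16.956 g; soytone 35.208 g

Working volume: 2.16 L.
beef extract: 7.63 g/L × 2.16 L = 16.481 g
calcium chloride dihydrate: 0.652 g/L × 2.16 L = 1.408 g
potassium nitrate: 7.85 g/L × 2.16 L = 16.956 g
soytone: 16.3 g/L × 2.16 L = 35.208 g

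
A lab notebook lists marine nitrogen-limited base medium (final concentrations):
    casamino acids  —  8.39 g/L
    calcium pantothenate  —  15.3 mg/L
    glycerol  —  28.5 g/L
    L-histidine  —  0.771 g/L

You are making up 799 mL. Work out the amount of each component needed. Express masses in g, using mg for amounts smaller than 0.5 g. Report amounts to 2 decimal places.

Working volume: 799 mL = 0.799 L.
casamino acids: 8.39 g/L × 0.799 L = 6.70 g
calcium pantothenate: 15.3 mg/L × 0.799 L = 12.22 mg
glycerol: 28.5 g/L × 0.799 L = 22.77 g
L-histidine: 0.771 g/L × 0.799 L = 0.62 g

casamino acids 6.70 g; calcium pantothenate 12.22 mg; glycerol 22.77 g; L-histidine 0.62 g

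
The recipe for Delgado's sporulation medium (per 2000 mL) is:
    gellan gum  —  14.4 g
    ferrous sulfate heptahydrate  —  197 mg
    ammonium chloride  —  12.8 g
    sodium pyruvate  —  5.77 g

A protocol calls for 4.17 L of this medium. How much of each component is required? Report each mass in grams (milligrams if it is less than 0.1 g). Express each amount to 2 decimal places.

gellan gum 30.02 g; ferrous sulfate heptahydrate 0.41 g; ammonium chloride 26.69 g; sodium pyruvate 12.03 g

Scale factor = 4170 mL / 2000 mL = 2.085.
gellan gum: 14.4 g × (4170 mL / 2000 mL) = 30.02 g
ferrous sulfate heptahydrate: 197 mg × (4170 mL / 2000 mL) = 410.745 mg = 0.41 g
ammonium chloride: 12.8 g × (4170 mL / 2000 mL) = 26.69 g
sodium pyruvate: 5.77 g × (4170 mL / 2000 mL) = 12.03 g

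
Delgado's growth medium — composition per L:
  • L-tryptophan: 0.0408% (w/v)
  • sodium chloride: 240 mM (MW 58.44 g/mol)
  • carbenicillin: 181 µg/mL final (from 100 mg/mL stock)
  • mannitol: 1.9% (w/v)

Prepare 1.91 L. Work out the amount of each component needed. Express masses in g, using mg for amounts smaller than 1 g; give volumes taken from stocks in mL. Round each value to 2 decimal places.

Scale factor relative to 1 L: 1.91.
L-tryptophan: 0.0408% w/v = 0.408 g/L → 0.408 × 1.91 L = 0.77928 g = 779.28 mg
sodium chloride: 240 mmol/L × 58.44 g/mol × 1.91 L ÷ 1000 = 26.79 g
carbenicillin: dilute stock: 181 µg/mL × 1910 mL ÷ 100000 µg/mL = 3.46 mL
mannitol: 1.9 g per 100 mL × 1910 mL ÷ 100 = 36.29 g

L-tryptophan 779.28 mg; sodium chloride 26.79 g; carbenicillin 3.46 mL; mannitol 36.29 g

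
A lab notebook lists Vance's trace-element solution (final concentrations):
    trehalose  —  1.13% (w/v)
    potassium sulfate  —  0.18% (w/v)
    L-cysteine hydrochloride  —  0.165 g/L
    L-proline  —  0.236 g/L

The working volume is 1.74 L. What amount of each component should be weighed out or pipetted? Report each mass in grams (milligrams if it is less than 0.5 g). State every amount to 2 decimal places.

Working volume: 1.74 L.
trehalose: 1.13% w/v = 11.3 g/L → 11.3 × 1.74 L = 19.66 g
potassium sulfate: 0.18 g per 100 mL × 1740 mL ÷ 100 = 3.13 g
L-cysteine hydrochloride: 0.165 g/L × 1.74 L = 0.2871 g = 287.10 mg
L-proline: 0.236 g/L × 1.74 L = 0.41064 g = 410.64 mg

trehalose 19.66 g; potassium sulfate 3.13 g; L-cysteine hydrochloride 287.10 mg; L-proline 410.64 mg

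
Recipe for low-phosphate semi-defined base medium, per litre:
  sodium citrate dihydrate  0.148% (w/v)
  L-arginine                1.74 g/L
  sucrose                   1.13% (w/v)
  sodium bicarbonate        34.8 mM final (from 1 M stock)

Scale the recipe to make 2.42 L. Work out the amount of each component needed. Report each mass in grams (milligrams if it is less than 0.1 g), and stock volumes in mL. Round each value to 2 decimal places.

Working volume: 2.42 L.
sodium citrate dihydrate: 0.148% w/v = 1.48 g/L → 1.48 × 2.42 L = 3.58 g
L-arginine: 1.74 g/L × 2.42 L = 4.21 g
sucrose: 1.13% w/v = 11.3 g/L → 11.3 × 2.42 L = 27.35 g
sodium bicarbonate: V = C2·V2/C1 = 34.8 mM × 2420 mL ÷ 1000 mM = 84.22 mL

sodium citrate dihydrate 3.58 g; L-arginine 4.21 g; sucrose 27.35 g; sodium bicarbonate 84.22 mL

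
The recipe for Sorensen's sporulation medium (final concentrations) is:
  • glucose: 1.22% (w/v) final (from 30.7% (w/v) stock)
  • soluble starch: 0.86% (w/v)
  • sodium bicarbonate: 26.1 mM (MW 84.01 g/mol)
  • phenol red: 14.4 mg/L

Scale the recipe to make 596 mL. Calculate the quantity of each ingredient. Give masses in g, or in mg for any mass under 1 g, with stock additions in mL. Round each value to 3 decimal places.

glucose 23.685 mL; soluble starch 5.126 g; sodium bicarbonate 1.307 g; phenol red 8.582 mg

Target volume = 596 mL = 0.596 L.
glucose: V = C2·V2/C1 = 1.22% ÷ 30.7% × 596 mL = 23.685 mL
soluble starch: 0.86 g per 100 mL × 596 mL ÷ 100 = 5.126 g
sodium bicarbonate: 26.1 mmol/L × 84.01 g/mol × 0.596 L ÷ 1000 = 1.307 g
phenol red: 14.4 mg/L × 0.596 L = 8.582 mg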